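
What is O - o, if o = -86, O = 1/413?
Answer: 35519/413 ≈ 86.002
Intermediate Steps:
O = 1/413 ≈ 0.0024213
O - o = 1/413 - 1*(-86) = 1/413 + 86 = 35519/413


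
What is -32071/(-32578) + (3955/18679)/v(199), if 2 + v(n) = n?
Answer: 9087886551/9221486078 ≈ 0.98551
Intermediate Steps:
v(n) = -2 + n
-32071/(-32578) + (3955/18679)/v(199) = -32071/(-32578) + (3955/18679)/(-2 + 199) = -32071*(-1/32578) + (3955*(1/18679))/197 = 2467/2506 + (3955/18679)*(1/197) = 2467/2506 + 3955/3679763 = 9087886551/9221486078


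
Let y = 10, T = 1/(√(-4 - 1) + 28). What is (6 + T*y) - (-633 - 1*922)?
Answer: 1231909/789 - 10*I*√5/789 ≈ 1561.4 - 0.028341*I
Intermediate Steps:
T = 1/(28 + I*√5) (T = 1/(√(-5) + 28) = 1/(I*√5 + 28) = 1/(28 + I*√5) ≈ 0.035488 - 0.0028341*I)
(6 + T*y) - (-633 - 1*922) = (6 + (28/789 - I*√5/789)*10) - (-633 - 1*922) = (6 + (280/789 - 10*I*√5/789)) - (-633 - 922) = (5014/789 - 10*I*√5/789) - 1*(-1555) = (5014/789 - 10*I*√5/789) + 1555 = 1231909/789 - 10*I*√5/789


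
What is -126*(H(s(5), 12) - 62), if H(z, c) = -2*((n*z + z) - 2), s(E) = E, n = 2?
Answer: 11088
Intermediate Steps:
H(z, c) = 4 - 6*z (H(z, c) = -2*((2*z + z) - 2) = -2*(3*z - 2) = -2*(-2 + 3*z) = 4 - 6*z)
-126*(H(s(5), 12) - 62) = -126*((4 - 6*5) - 62) = -126*((4 - 30) - 62) = -126*(-26 - 62) = -126*(-88) = 11088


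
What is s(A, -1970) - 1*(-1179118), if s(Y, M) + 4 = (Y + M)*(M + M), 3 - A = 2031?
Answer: 16931234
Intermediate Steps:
A = -2028 (A = 3 - 1*2031 = 3 - 2031 = -2028)
s(Y, M) = -4 + 2*M*(M + Y) (s(Y, M) = -4 + (Y + M)*(M + M) = -4 + (M + Y)*(2*M) = -4 + 2*M*(M + Y))
s(A, -1970) - 1*(-1179118) = (-4 + 2*(-1970)² + 2*(-1970)*(-2028)) - 1*(-1179118) = (-4 + 2*3880900 + 7990320) + 1179118 = (-4 + 7761800 + 7990320) + 1179118 = 15752116 + 1179118 = 16931234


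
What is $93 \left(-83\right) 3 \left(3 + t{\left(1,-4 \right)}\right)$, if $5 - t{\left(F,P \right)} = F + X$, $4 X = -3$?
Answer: $- \frac{717867}{4} \approx -1.7947 \cdot 10^{5}$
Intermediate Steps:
$X = - \frac{3}{4}$ ($X = \frac{1}{4} \left(-3\right) = - \frac{3}{4} \approx -0.75$)
$t{\left(F,P \right)} = \frac{23}{4} - F$ ($t{\left(F,P \right)} = 5 - \left(F - \frac{3}{4}\right) = 5 - \left(- \frac{3}{4} + F\right) = \frac{23}{4} - F$)
$93 \left(-83\right) 3 \left(3 + t{\left(1,-4 \right)}\right) = 93 \left(-83\right) 3 \left(3 + \left(\frac{23}{4} - 1\right)\right) = - 7719 \cdot 3 \left(3 + \left(\frac{23}{4} - 1\right)\right) = - 7719 \cdot 3 \left(3 + \frac{19}{4}\right) = - 7719 \cdot 3 \cdot \frac{31}{4} = \left(-7719\right) \frac{93}{4} = - \frac{717867}{4}$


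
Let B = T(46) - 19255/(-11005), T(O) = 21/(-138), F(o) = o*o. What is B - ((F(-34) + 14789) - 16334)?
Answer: 39546433/101246 ≈ 390.60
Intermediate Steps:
F(o) = o**2
T(O) = -7/46 (T(O) = 21*(-1/138) = -7/46)
B = 161739/101246 (B = -7/46 - 19255/(-11005) = -7/46 - 19255*(-1)/11005 = -7/46 - 1*(-3851/2201) = -7/46 + 3851/2201 = 161739/101246 ≈ 1.5975)
B - ((F(-34) + 14789) - 16334) = 161739/101246 - (((-34)**2 + 14789) - 16334) = 161739/101246 - ((1156 + 14789) - 16334) = 161739/101246 - (15945 - 16334) = 161739/101246 - 1*(-389) = 161739/101246 + 389 = 39546433/101246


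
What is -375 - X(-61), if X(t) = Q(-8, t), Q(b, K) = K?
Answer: -314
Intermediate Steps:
X(t) = t
-375 - X(-61) = -375 - 1*(-61) = -375 + 61 = -314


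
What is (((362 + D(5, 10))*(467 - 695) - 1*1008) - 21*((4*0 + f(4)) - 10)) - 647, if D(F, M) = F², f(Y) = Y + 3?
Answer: -89828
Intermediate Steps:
f(Y) = 3 + Y
(((362 + D(5, 10))*(467 - 695) - 1*1008) - 21*((4*0 + f(4)) - 10)) - 647 = (((362 + 5²)*(467 - 695) - 1*1008) - 21*((4*0 + (3 + 4)) - 10)) - 647 = (((362 + 25)*(-228) - 1008) - 21*((0 + 7) - 10)) - 647 = ((387*(-228) - 1008) - 21*(7 - 10)) - 647 = ((-88236 - 1008) - 21*(-3)) - 647 = (-89244 + 63) - 647 = -89181 - 647 = -89828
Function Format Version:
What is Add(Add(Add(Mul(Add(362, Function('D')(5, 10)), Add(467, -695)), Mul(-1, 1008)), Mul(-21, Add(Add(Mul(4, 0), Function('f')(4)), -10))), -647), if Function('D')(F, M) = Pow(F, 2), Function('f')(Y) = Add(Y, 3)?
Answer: -89828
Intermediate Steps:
Function('f')(Y) = Add(3, Y)
Add(Add(Add(Mul(Add(362, Function('D')(5, 10)), Add(467, -695)), Mul(-1, 1008)), Mul(-21, Add(Add(Mul(4, 0), Function('f')(4)), -10))), -647) = Add(Add(Add(Mul(Add(362, Pow(5, 2)), Add(467, -695)), Mul(-1, 1008)), Mul(-21, Add(Add(Mul(4, 0), Add(3, 4)), -10))), -647) = Add(Add(Add(Mul(Add(362, 25), -228), -1008), Mul(-21, Add(Add(0, 7), -10))), -647) = Add(Add(Add(Mul(387, -228), -1008), Mul(-21, Add(7, -10))), -647) = Add(Add(Add(-88236, -1008), Mul(-21, -3)), -647) = Add(Add(-89244, 63), -647) = Add(-89181, -647) = -89828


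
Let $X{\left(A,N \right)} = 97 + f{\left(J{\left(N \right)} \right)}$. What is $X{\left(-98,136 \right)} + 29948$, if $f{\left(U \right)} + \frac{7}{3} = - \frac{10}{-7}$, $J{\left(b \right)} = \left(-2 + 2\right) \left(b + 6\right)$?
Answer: $\frac{630926}{21} \approx 30044.0$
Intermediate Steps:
$J{\left(b \right)} = 0$ ($J{\left(b \right)} = 0 \left(6 + b\right) = 0$)
$f{\left(U \right)} = - \frac{19}{21}$ ($f{\left(U \right)} = - \frac{7}{3} - \frac{10}{-7} = - \frac{7}{3} - - \frac{10}{7} = - \frac{7}{3} + \frac{10}{7} = - \frac{19}{21}$)
$X{\left(A,N \right)} = \frac{2018}{21}$ ($X{\left(A,N \right)} = 97 - \frac{19}{21} = \frac{2018}{21}$)
$X{\left(-98,136 \right)} + 29948 = \frac{2018}{21} + 29948 = \frac{630926}{21}$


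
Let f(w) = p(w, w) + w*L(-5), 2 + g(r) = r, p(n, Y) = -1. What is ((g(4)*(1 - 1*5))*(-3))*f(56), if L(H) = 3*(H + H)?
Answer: -40344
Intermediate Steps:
g(r) = -2 + r
L(H) = 6*H (L(H) = 3*(2*H) = 6*H)
f(w) = -1 - 30*w (f(w) = -1 + w*(6*(-5)) = -1 + w*(-30) = -1 - 30*w)
((g(4)*(1 - 1*5))*(-3))*f(56) = (((-2 + 4)*(1 - 1*5))*(-3))*(-1 - 30*56) = ((2*(1 - 5))*(-3))*(-1 - 1680) = ((2*(-4))*(-3))*(-1681) = -8*(-3)*(-1681) = 24*(-1681) = -40344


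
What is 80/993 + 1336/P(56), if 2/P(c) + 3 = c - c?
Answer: -1989892/993 ≈ -2003.9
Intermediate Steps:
P(c) = -⅔ (P(c) = 2/(-3 + (c - c)) = 2/(-3 + 0) = 2/(-3) = 2*(-⅓) = -⅔)
80/993 + 1336/P(56) = 80/993 + 1336/(-⅔) = 80*(1/993) + 1336*(-3/2) = 80/993 - 2004 = -1989892/993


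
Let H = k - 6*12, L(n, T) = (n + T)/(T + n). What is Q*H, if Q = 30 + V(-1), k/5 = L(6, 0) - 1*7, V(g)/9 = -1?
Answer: -2142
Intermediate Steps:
L(n, T) = 1 (L(n, T) = (T + n)/(T + n) = 1)
V(g) = -9 (V(g) = 9*(-1) = -9)
k = -30 (k = 5*(1 - 1*7) = 5*(1 - 7) = 5*(-6) = -30)
H = -102 (H = -30 - 6*12 = -30 - 72 = -102)
Q = 21 (Q = 30 - 9 = 21)
Q*H = 21*(-102) = -2142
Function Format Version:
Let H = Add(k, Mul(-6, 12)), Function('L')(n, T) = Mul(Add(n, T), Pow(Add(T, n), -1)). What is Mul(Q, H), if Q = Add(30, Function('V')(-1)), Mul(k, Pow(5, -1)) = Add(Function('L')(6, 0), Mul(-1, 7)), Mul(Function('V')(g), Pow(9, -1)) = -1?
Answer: -2142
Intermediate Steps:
Function('L')(n, T) = 1 (Function('L')(n, T) = Mul(Add(T, n), Pow(Add(T, n), -1)) = 1)
Function('V')(g) = -9 (Function('V')(g) = Mul(9, -1) = -9)
k = -30 (k = Mul(5, Add(1, Mul(-1, 7))) = Mul(5, Add(1, -7)) = Mul(5, -6) = -30)
H = -102 (H = Add(-30, Mul(-6, 12)) = Add(-30, -72) = -102)
Q = 21 (Q = Add(30, -9) = 21)
Mul(Q, H) = Mul(21, -102) = -2142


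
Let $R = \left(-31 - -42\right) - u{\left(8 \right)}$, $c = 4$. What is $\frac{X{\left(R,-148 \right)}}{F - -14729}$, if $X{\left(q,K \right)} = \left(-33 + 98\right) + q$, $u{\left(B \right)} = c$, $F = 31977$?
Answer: $\frac{36}{23353} \approx 0.0015416$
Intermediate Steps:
$u{\left(B \right)} = 4$
$R = 7$ ($R = \left(-31 - -42\right) - 4 = \left(-31 + 42\right) - 4 = 11 - 4 = 7$)
$X{\left(q,K \right)} = 65 + q$
$\frac{X{\left(R,-148 \right)}}{F - -14729} = \frac{65 + 7}{31977 - -14729} = \frac{72}{31977 + 14729} = \frac{72}{46706} = 72 \cdot \frac{1}{46706} = \frac{36}{23353}$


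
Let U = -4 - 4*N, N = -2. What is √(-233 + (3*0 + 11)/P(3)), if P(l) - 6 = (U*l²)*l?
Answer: I*√3026814/114 ≈ 15.261*I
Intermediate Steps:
U = 4 (U = -4 - 4*(-2) = -4 + 8 = 4)
P(l) = 6 + 4*l³ (P(l) = 6 + (4*l²)*l = 6 + 4*l³)
√(-233 + (3*0 + 11)/P(3)) = √(-233 + (3*0 + 11)/(6 + 4*3³)) = √(-233 + (0 + 11)/(6 + 4*27)) = √(-233 + 11/(6 + 108)) = √(-233 + 11/114) = √(-26551/114) = I*√3026814/114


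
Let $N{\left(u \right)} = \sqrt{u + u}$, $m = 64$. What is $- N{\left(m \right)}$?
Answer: $- 8 \sqrt{2} \approx -11.314$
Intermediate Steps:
$N{\left(u \right)} = \sqrt{2} \sqrt{u}$ ($N{\left(u \right)} = \sqrt{2 u} = \sqrt{2} \sqrt{u}$)
$- N{\left(m \right)} = - \sqrt{2} \sqrt{64} = - \sqrt{2} \cdot 8 = - 8 \sqrt{2}$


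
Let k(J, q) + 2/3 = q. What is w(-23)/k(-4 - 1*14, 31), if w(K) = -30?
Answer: -90/91 ≈ -0.98901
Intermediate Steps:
k(J, q) = -⅔ + q
w(-23)/k(-4 - 1*14, 31) = -30/(-⅔ + 31) = -30/91/3 = -30*3/91 = -90/91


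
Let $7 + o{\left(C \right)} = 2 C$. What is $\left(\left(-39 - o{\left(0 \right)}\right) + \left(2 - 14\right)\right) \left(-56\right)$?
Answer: $2464$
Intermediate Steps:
$o{\left(C \right)} = -7 + 2 C$
$\left(\left(-39 - o{\left(0 \right)}\right) + \left(2 - 14\right)\right) \left(-56\right) = \left(\left(-39 - \left(-7 + 2 \cdot 0\right)\right) + \left(2 - 14\right)\right) \left(-56\right) = \left(\left(-39 - \left(-7 + 0\right)\right) - 12\right) \left(-56\right) = \left(\left(-39 - -7\right) - 12\right) \left(-56\right) = \left(\left(-39 + 7\right) - 12\right) \left(-56\right) = \left(-32 - 12\right) \left(-56\right) = \left(-44\right) \left(-56\right) = 2464$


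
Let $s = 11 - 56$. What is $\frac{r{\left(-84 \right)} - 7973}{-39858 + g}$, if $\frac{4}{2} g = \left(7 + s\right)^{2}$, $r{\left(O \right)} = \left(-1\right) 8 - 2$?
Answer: $\frac{7983}{39136} \approx 0.20398$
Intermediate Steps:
$r{\left(O \right)} = -10$ ($r{\left(O \right)} = -8 - 2 = -10$)
$s = -45$ ($s = 11 - 56 = -45$)
$g = 722$ ($g = \frac{\left(7 - 45\right)^{2}}{2} = \frac{\left(-38\right)^{2}}{2} = \frac{1}{2} \cdot 1444 = 722$)
$\frac{r{\left(-84 \right)} - 7973}{-39858 + g} = \frac{-10 - 7973}{-39858 + 722} = - \frac{7983}{-39136} = \left(-7983\right) \left(- \frac{1}{39136}\right) = \frac{7983}{39136}$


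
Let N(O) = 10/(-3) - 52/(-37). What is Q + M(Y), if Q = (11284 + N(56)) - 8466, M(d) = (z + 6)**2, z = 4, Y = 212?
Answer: 323684/111 ≈ 2916.1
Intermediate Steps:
N(O) = -214/111 (N(O) = 10*(-1/3) - 52*(-1/37) = -10/3 + 52/37 = -214/111)
M(d) = 100 (M(d) = (4 + 6)**2 = 10**2 = 100)
Q = 312584/111 (Q = (11284 - 214/111) - 8466 = 1252310/111 - 8466 = 312584/111 ≈ 2816.1)
Q + M(Y) = 312584/111 + 100 = 323684/111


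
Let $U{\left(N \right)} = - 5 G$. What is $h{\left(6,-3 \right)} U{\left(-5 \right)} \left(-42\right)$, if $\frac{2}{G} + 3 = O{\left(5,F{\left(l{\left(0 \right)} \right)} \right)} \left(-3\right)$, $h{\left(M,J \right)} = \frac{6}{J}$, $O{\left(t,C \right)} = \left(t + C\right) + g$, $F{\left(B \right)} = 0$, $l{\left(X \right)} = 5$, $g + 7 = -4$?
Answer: $-56$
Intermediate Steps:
$g = -11$ ($g = -7 - 4 = -11$)
$O{\left(t,C \right)} = -11 + C + t$ ($O{\left(t,C \right)} = \left(t + C\right) - 11 = \left(C + t\right) - 11 = -11 + C + t$)
$G = \frac{2}{15}$ ($G = \frac{2}{-3 + \left(-11 + 0 + 5\right) \left(-3\right)} = \frac{2}{-3 - -18} = \frac{2}{-3 + 18} = \frac{2}{15} \approx 0.13333$)
$U{\left(N \right)} = - \frac{2}{3}$ ($U{\left(N \right)} = \left(-5\right) \frac{2}{15} = - \frac{2}{3}$)
$h{\left(6,-3 \right)} U{\left(-5 \right)} \left(-42\right) = \frac{6}{-3} \left(- \frac{2}{3}\right) \left(-42\right) = 6 \left(- \frac{1}{3}\right) \left(- \frac{2}{3}\right) \left(-42\right) = \left(-2\right) \left(- \frac{2}{3}\right) \left(-42\right) = \frac{4}{3} \left(-42\right) = -56$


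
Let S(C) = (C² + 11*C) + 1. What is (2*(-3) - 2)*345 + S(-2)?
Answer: -2777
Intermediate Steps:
S(C) = 1 + C² + 11*C
(2*(-3) - 2)*345 + S(-2) = (2*(-3) - 2)*345 + (1 + (-2)² + 11*(-2)) = (-6 - 2)*345 + (1 + 4 - 22) = -8*345 - 17 = -2760 - 17 = -2777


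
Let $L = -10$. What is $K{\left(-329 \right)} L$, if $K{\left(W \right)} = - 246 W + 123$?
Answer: $-810570$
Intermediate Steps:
$K{\left(W \right)} = 123 - 246 W$
$K{\left(-329 \right)} L = \left(123 - -80934\right) \left(-10\right) = \left(123 + 80934\right) \left(-10\right) = 81057 \left(-10\right) = -810570$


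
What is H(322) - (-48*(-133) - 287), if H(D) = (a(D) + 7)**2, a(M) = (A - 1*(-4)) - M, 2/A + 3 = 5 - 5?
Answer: 819352/9 ≈ 91039.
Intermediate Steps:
A = -2/3 (A = 2/(-3 + (5 - 5)) = 2/(-3 + 0) = 2/(-3) = 2*(-1/3) = -2/3 ≈ -0.66667)
a(M) = 10/3 - M (a(M) = (-2/3 - 1*(-4)) - M = (-2/3 + 4) - M = 10/3 - M)
H(D) = (31/3 - D)**2 (H(D) = ((10/3 - D) + 7)**2 = (31/3 - D)**2)
H(322) - (-48*(-133) - 287) = (-31 + 3*322)**2/9 - (-48*(-133) - 287) = (-31 + 966)**2/9 - (6384 - 287) = (1/9)*935**2 - 1*6097 = (1/9)*874225 - 6097 = 874225/9 - 6097 = 819352/9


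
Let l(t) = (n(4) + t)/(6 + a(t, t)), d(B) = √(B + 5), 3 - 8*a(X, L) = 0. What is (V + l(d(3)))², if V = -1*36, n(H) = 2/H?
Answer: 1118912/867 - 58624*√2/2601 ≈ 1258.7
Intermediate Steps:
a(X, L) = 3/8 (a(X, L) = 3/8 - ⅛*0 = 3/8 + 0 = 3/8)
d(B) = √(5 + B)
V = -36
l(t) = 4/51 + 8*t/51 (l(t) = (2/4 + t)/(6 + 3/8) = (2*(¼) + t)/(51/8) = (½ + t)*(8/51) = 4/51 + 8*t/51)
(V + l(d(3)))² = (-36 + (4/51 + 8*√(5 + 3)/51))² = (-36 + (4/51 + 8*√8/51))² = (-36 + (4/51 + 8*(2*√2)/51))² = (-36 + (4/51 + 16*√2/51))² = (-1832/51 + 16*√2/51)²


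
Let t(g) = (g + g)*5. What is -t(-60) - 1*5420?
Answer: -4820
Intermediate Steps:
t(g) = 10*g (t(g) = (2*g)*5 = 10*g)
-t(-60) - 1*5420 = -10*(-60) - 1*5420 = -1*(-600) - 5420 = 600 - 5420 = -4820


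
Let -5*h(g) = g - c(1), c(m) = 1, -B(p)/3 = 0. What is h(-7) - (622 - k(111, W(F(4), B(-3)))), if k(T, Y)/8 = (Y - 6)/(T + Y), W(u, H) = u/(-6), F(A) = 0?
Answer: -114854/185 ≈ -620.83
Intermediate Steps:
B(p) = 0 (B(p) = -3*0 = 0)
W(u, H) = -u/6 (W(u, H) = u*(-⅙) = -u/6)
h(g) = ⅕ - g/5 (h(g) = -(g - 1*1)/5 = -(g - 1)/5 = -(-1 + g)/5 = ⅕ - g/5)
k(T, Y) = 8*(-6 + Y)/(T + Y) (k(T, Y) = 8*((Y - 6)/(T + Y)) = 8*((-6 + Y)/(T + Y)) = 8*(-6 + Y)/(T + Y))
h(-7) - (622 - k(111, W(F(4), B(-3)))) = (⅕ - ⅕*(-7)) - (622 - 8*(-6 - ⅙*0)/(111 - ⅙*0)) = (⅕ + 7/5) - (622 - 8*(-6 + 0)/(111 + 0)) = 8/5 - (622 - 8*(-6)/111) = 8/5 - (622 - 1*(-16/37)) = 8/5 - (622 + 16/37) = 8/5 - 1*23030/37 = 8/5 - 23030/37 = -114854/185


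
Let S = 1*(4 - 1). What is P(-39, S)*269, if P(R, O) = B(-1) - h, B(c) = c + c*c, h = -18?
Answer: 4842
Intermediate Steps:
B(c) = c + c²
S = 3 (S = 1*3 = 3)
P(R, O) = 18 (P(R, O) = -(1 - 1) - 1*(-18) = -1*0 + 18 = 0 + 18 = 18)
P(-39, S)*269 = 18*269 = 4842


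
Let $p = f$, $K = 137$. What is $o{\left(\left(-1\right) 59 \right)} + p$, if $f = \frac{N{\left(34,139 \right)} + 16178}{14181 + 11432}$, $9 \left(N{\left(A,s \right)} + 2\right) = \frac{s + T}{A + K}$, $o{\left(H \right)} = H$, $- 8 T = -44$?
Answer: $- \frac{4601582009}{78836814} \approx -58.368$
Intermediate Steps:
$T = \frac{11}{2}$ ($T = \left(- \frac{1}{8}\right) \left(-44\right) = \frac{11}{2} \approx 5.5$)
$N{\left(A,s \right)} = -2 + \frac{\frac{11}{2} + s}{9 \left(137 + A\right)}$ ($N{\left(A,s \right)} = -2 + \frac{\left(s + \frac{11}{2}\right) \frac{1}{A + 137}}{9} = -2 + \frac{\left(\frac{11}{2} + s\right) \frac{1}{137 + A}}{9} = -2 + \frac{\frac{1}{137 + A} \left(\frac{11}{2} + s\right)}{9} = -2 + \frac{\frac{11}{2} + s}{9 \left(137 + A\right)}$)
$f = \frac{49790017}{78836814}$ ($f = \frac{\frac{-4921 - 1224 + 2 \cdot 139}{18 \left(137 + 34\right)} + 16178}{14181 + 11432} = \frac{\frac{-4921 - 1224 + 278}{18 \cdot 171} + 16178}{25613} = \left(\frac{1}{18} \cdot \frac{1}{171} \left(-5867\right) + 16178\right) \frac{1}{25613} = \left(- \frac{5867}{3078} + 16178\right) \frac{1}{25613} = \frac{49790017}{3078} \cdot \frac{1}{25613} = \frac{49790017}{78836814} \approx 0.63156$)
$p = \frac{49790017}{78836814} \approx 0.63156$
$o{\left(\left(-1\right) 59 \right)} + p = \left(-1\right) 59 + \frac{49790017}{78836814} = -59 + \frac{49790017}{78836814} = - \frac{4601582009}{78836814}$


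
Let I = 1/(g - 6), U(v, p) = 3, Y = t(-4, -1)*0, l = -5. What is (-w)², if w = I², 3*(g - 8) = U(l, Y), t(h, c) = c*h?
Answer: 1/81 ≈ 0.012346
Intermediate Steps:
Y = 0 (Y = -1*(-4)*0 = 4*0 = 0)
g = 9 (g = 8 + (⅓)*3 = 8 + 1 = 9)
I = ⅓ (I = 1/(9 - 6) = 1/3 = ⅓ ≈ 0.33333)
w = ⅑ (w = (⅓)² = ⅑ ≈ 0.11111)
(-w)² = (-1*⅑)² = (-⅑)² = 1/81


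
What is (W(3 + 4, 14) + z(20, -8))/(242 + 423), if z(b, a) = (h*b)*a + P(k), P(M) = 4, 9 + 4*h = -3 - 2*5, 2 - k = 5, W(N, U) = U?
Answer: 898/665 ≈ 1.3504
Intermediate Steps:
k = -3 (k = 2 - 1*5 = 2 - 5 = -3)
h = -11/2 (h = -9/4 + (-3 - 2*5)/4 = -9/4 + (-3 - 10)/4 = -9/4 + (1/4)*(-13) = -9/4 - 13/4 = -11/2 ≈ -5.5000)
z(b, a) = 4 - 11*a*b/2 (z(b, a) = (-11*b/2)*a + 4 = -11*a*b/2 + 4 = 4 - 11*a*b/2)
(W(3 + 4, 14) + z(20, -8))/(242 + 423) = (14 + (4 - 11/2*(-8)*20))/(242 + 423) = (14 + (4 + 880))/665 = (14 + 884)*(1/665) = 898*(1/665) = 898/665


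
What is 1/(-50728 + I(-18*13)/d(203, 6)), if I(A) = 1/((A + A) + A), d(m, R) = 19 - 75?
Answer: -39312/1994219135 ≈ -1.9713e-5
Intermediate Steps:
d(m, R) = -56
I(A) = 1/(3*A) (I(A) = 1/(2*A + A) = 1/(3*A))
1/(-50728 + I(-18*13)/d(203, 6)) = 1/(-50728 + (1/(3*((-18*13))))/(-56)) = 1/(-50728 + ((⅓)/(-234))*(-1/56)) = 1/(-50728 + ((⅓)*(-1/234))*(-1/56)) = 1/(-50728 - 1/702*(-1/56)) = 1/(-50728 + 1/39312) = 1/(-1994219135/39312) = -39312/1994219135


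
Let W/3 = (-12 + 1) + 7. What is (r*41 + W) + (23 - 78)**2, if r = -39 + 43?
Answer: 3177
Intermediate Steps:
r = 4
W = -12 (W = 3*((-12 + 1) + 7) = 3*(-11 + 7) = 3*(-4) = -12)
(r*41 + W) + (23 - 78)**2 = (4*41 - 12) + (23 - 78)**2 = (164 - 12) + (-55)**2 = 152 + 3025 = 3177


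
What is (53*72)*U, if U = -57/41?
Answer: -217512/41 ≈ -5305.2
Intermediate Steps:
U = -57/41 (U = -57*1/41 = -57/41 ≈ -1.3902)
(53*72)*U = (53*72)*(-57/41) = 3816*(-57/41) = -217512/41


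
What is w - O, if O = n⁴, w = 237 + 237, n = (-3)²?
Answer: -6087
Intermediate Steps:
n = 9
w = 474
O = 6561 (O = 9⁴ = 6561)
w - O = 474 - 1*6561 = 474 - 6561 = -6087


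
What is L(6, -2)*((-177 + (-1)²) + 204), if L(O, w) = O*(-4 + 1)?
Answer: -504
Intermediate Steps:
L(O, w) = -3*O (L(O, w) = O*(-3) = -3*O)
L(6, -2)*((-177 + (-1)²) + 204) = (-3*6)*((-177 + (-1)²) + 204) = -18*((-177 + 1) + 204) = -18*(-176 + 204) = -18*28 = -504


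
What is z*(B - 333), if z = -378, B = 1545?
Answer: -458136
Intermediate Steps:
z*(B - 333) = -378*(1545 - 333) = -378*1212 = -458136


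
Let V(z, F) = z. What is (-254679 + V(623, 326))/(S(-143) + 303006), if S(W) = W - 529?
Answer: -127028/151167 ≈ -0.84032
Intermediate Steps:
S(W) = -529 + W
(-254679 + V(623, 326))/(S(-143) + 303006) = (-254679 + 623)/((-529 - 143) + 303006) = -254056/(-672 + 303006) = -254056/302334 = -254056*1/302334 = -127028/151167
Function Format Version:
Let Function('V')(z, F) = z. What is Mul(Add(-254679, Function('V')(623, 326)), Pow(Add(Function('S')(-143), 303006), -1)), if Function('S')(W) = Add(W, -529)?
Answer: Rational(-127028, 151167) ≈ -0.84032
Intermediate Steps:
Function('S')(W) = Add(-529, W)
Mul(Add(-254679, Function('V')(623, 326)), Pow(Add(Function('S')(-143), 303006), -1)) = Mul(Add(-254679, 623), Pow(Add(Add(-529, -143), 303006), -1)) = Mul(-254056, Pow(Add(-672, 303006), -1)) = Mul(-254056, Pow(302334, -1)) = Mul(-254056, Rational(1, 302334)) = Rational(-127028, 151167)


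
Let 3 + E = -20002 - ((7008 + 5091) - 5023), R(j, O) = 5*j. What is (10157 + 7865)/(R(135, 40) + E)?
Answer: -9011/13203 ≈ -0.68250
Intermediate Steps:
E = -27081 (E = -3 + (-20002 - ((7008 + 5091) - 5023)) = -3 + (-20002 - (12099 - 5023)) = -3 + (-20002 - 1*7076) = -3 + (-20002 - 7076) = -3 - 27078 = -27081)
(10157 + 7865)/(R(135, 40) + E) = (10157 + 7865)/(5*135 - 27081) = 18022/(675 - 27081) = 18022/(-26406) = 18022*(-1/26406) = -9011/13203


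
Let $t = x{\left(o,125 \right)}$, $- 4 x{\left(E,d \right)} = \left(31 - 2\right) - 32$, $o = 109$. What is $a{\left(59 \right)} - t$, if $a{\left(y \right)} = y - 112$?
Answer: $- \frac{215}{4} \approx -53.75$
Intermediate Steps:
$x{\left(E,d \right)} = \frac{3}{4}$ ($x{\left(E,d \right)} = - \frac{\left(31 - 2\right) - 32}{4} = - \frac{29 - 32}{4} = \left(- \frac{1}{4}\right) \left(-3\right) = \frac{3}{4}$)
$a{\left(y \right)} = -112 + y$
$t = \frac{3}{4} \approx 0.75$
$a{\left(59 \right)} - t = \left(-112 + 59\right) - \frac{3}{4} = -53 - \frac{3}{4} = - \frac{215}{4}$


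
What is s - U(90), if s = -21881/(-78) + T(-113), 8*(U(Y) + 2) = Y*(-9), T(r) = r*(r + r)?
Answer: 4043797/156 ≈ 25922.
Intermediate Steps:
T(r) = 2*r² (T(r) = r*(2*r) = 2*r²)
U(Y) = -2 - 9*Y/8 (U(Y) = -2 + (Y*(-9))/8 = -2 + (-9*Y)/8 = -2 - 9*Y/8)
s = 2013845/78 (s = -21881/(-78) + 2*(-113)² = -21881*(-1/78) + 2*12769 = 21881/78 + 25538 = 2013845/78 ≈ 25819.)
s - U(90) = 2013845/78 - (-2 - 9/8*90) = 2013845/78 - (-2 - 405/4) = 2013845/78 - 1*(-413/4) = 2013845/78 + 413/4 = 4043797/156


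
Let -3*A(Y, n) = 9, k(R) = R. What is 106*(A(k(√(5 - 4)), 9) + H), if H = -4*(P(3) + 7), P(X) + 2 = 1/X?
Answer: -7738/3 ≈ -2579.3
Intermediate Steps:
P(X) = -2 + 1/X
A(Y, n) = -3 (A(Y, n) = -⅓*9 = -3)
H = -64/3 (H = -4*((-2 + 1/3) + 7) = -4*((-2 + ⅓) + 7) = -4*(-5/3 + 7) = -4*16/3 = -64/3 ≈ -21.333)
106*(A(k(√(5 - 4)), 9) + H) = 106*(-3 - 64/3) = 106*(-73/3) = -7738/3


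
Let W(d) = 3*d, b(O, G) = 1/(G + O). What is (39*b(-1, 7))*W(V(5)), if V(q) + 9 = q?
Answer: -78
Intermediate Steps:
V(q) = -9 + q
(39*b(-1, 7))*W(V(5)) = (39/(7 - 1))*(3*(-9 + 5)) = (39/6)*(3*(-4)) = (39*(⅙))*(-12) = (13/2)*(-12) = -78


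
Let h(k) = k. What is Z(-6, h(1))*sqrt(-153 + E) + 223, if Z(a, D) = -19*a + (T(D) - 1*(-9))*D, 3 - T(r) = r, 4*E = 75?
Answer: 223 + 125*I*sqrt(537)/2 ≈ 223.0 + 1448.3*I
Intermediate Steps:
E = 75/4 (E = (1/4)*75 = 75/4 ≈ 18.750)
T(r) = 3 - r
Z(a, D) = -19*a + D*(12 - D) (Z(a, D) = -19*a + ((3 - D) - 1*(-9))*D = -19*a + ((3 - D) + 9)*D = -19*a + (12 - D)*D = -19*a + D*(12 - D))
Z(-6, h(1))*sqrt(-153 + E) + 223 = (-1*1**2 - 19*(-6) + 12*1)*sqrt(-153 + 75/4) + 223 = (-1*1 + 114 + 12)*sqrt(-537/4) + 223 = (-1 + 114 + 12)*(I*sqrt(537)/2) + 223 = 125*(I*sqrt(537)/2) + 223 = 125*I*sqrt(537)/2 + 223 = 223 + 125*I*sqrt(537)/2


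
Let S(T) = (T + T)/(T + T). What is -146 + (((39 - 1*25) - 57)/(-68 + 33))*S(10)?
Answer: -5067/35 ≈ -144.77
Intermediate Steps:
S(T) = 1 (S(T) = (2*T)/((2*T)) = (2*T)*(1/(2*T)) = 1)
-146 + (((39 - 1*25) - 57)/(-68 + 33))*S(10) = -146 + (((39 - 1*25) - 57)/(-68 + 33))*1 = -146 + (((39 - 25) - 57)/(-35))*1 = -146 + ((14 - 57)*(-1/35))*1 = -146 - 43*(-1/35)*1 = -146 + (43/35)*1 = -146 + 43/35 = -5067/35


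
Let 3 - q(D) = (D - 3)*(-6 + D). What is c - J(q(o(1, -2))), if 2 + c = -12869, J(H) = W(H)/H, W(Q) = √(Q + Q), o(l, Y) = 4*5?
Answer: -12871 + I*√470/235 ≈ -12871.0 + 0.092253*I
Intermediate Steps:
o(l, Y) = 20
q(D) = 3 - (-6 + D)*(-3 + D) (q(D) = 3 - (D - 3)*(-6 + D) = 3 - (-3 + D)*(-6 + D) = 3 - (-6 + D)*(-3 + D))
W(Q) = √2*√Q (W(Q) = √(2*Q) = √2*√Q)
J(H) = √2/√H (J(H) = (√2*√H)/H = √2/√H)
c = -12871 (c = -2 - 12869 = -12871)
c - J(q(o(1, -2))) = -12871 - √2/√(-15 - 1*20² + 9*20) = -12871 - √2/√(-15 - 1*400 + 180) = -12871 - √2/√(-15 - 400 + 180) = -12871 - √2/√(-235) = -12871 - √2*(-I*√235/235) = -12871 - (-1)*I*√470/235 = -12871 + I*√470/235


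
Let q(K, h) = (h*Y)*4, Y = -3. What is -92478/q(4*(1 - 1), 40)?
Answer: 15413/80 ≈ 192.66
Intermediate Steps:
q(K, h) = -12*h (q(K, h) = (h*(-3))*4 = -3*h*4 = -12*h)
-92478/q(4*(1 - 1), 40) = -92478/((-12*40)) = -92478/(-480) = -92478*(-1/480) = 15413/80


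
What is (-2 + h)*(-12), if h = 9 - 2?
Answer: -60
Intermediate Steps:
h = 7
(-2 + h)*(-12) = (-2 + 7)*(-12) = 5*(-12) = -60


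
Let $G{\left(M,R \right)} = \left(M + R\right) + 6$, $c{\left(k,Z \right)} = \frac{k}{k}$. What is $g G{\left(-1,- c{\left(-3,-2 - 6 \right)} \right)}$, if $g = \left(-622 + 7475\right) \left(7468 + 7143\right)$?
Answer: $400516732$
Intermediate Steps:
$c{\left(k,Z \right)} = 1$
$G{\left(M,R \right)} = 6 + M + R$
$g = 100129183$ ($g = 6853 \cdot 14611 = 100129183$)
$g G{\left(-1,- c{\left(-3,-2 - 6 \right)} \right)} = 100129183 \left(6 - 1 - 1\right) = 100129183 \cdot 4 = 400516732$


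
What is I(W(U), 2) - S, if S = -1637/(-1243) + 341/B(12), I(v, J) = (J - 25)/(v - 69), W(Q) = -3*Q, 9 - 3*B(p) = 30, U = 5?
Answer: 4977437/104412 ≈ 47.671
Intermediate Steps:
B(p) = -7 (B(p) = 3 - ⅓*30 = 3 - 10 = -7)
I(v, J) = (-25 + J)/(-69 + v)
S = -412404/8701 (S = -1637/(-1243) + 341/(-7) = -1637*(-1/1243) + 341*(-⅐) = 1637/1243 - 341/7 = -412404/8701 ≈ -47.397)
I(W(U), 2) - S = (-25 + 2)/(-69 - 3*5) - 1*(-412404/8701) = -23/(-69 - 15) + 412404/8701 = -23/(-84) + 412404/8701 = -1/84*(-23) + 412404/8701 = 23/84 + 412404/8701 = 4977437/104412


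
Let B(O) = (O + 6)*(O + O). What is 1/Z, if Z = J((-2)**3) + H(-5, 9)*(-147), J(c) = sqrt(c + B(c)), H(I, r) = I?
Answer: 245/180067 - 2*sqrt(6)/540201 ≈ 0.0013515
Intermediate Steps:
B(O) = 2*O*(6 + O) (B(O) = (6 + O)*(2*O) = 2*O*(6 + O))
J(c) = sqrt(c + 2*c*(6 + c))
Z = 735 + 2*sqrt(6) (Z = sqrt((-2)**3*(13 + 2*(-2)**3)) - 5*(-147) = sqrt(-8*(13 + 2*(-8))) + 735 = sqrt(-8*(13 - 16)) + 735 = sqrt(-8*(-3)) + 735 = sqrt(24) + 735 = 2*sqrt(6) + 735 = 735 + 2*sqrt(6) ≈ 739.90)
1/Z = 1/(735 + 2*sqrt(6))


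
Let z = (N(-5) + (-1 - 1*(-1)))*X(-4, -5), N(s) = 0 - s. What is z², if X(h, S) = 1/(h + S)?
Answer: 25/81 ≈ 0.30864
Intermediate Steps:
N(s) = -s
X(h, S) = 1/(S + h)
z = -5/9 (z = (-1*(-5) + (-1 - 1*(-1)))/(-5 - 4) = (5 + (-1 + 1))/(-9) = (5 + 0)*(-⅑) = 5*(-⅑) = -5/9 ≈ -0.55556)
z² = (-5/9)² = 25/81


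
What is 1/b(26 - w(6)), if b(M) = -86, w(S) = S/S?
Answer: -1/86 ≈ -0.011628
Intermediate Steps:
w(S) = 1
1/b(26 - w(6)) = 1/(-86) = -1/86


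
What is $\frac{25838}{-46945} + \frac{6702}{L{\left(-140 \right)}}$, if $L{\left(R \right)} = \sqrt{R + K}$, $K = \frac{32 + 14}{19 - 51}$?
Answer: $- \frac{25838}{46945} - \frac{26808 i \sqrt{2263}}{2263} \approx -0.55039 - 563.54 i$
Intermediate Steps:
$K = - \frac{23}{16}$ ($K = \frac{46}{-32} = 46 \left(- \frac{1}{32}\right) = - \frac{23}{16} \approx -1.4375$)
$L{\left(R \right)} = \sqrt{- \frac{23}{16} + R}$ ($L{\left(R \right)} = \sqrt{R - \frac{23}{16}} = \sqrt{- \frac{23}{16} + R}$)
$\frac{25838}{-46945} + \frac{6702}{L{\left(-140 \right)}} = \frac{25838}{-46945} + \frac{6702}{\frac{1}{4} \sqrt{-23 + 16 \left(-140\right)}} = 25838 \left(- \frac{1}{46945}\right) + \frac{6702}{\frac{1}{4} \sqrt{-23 - 2240}} = - \frac{25838}{46945} + \frac{6702}{\frac{1}{4} \sqrt{-2263}} = - \frac{25838}{46945} + \frac{6702}{\frac{1}{4} i \sqrt{2263}} = - \frac{25838}{46945} + 6702 \left(- \frac{4 i \sqrt{2263}}{2263}\right) = - \frac{25838}{46945} - \frac{26808 i \sqrt{2263}}{2263}$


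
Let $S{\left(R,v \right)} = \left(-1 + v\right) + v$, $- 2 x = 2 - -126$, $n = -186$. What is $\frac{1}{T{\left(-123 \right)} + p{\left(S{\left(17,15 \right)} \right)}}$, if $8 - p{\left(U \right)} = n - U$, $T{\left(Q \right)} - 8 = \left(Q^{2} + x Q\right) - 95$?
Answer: $\frac{1}{23137} \approx 4.3221 \cdot 10^{-5}$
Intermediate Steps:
$x = -64$ ($x = - \frac{2 - -126}{2} = - \frac{2 + 126}{2} = \left(- \frac{1}{2}\right) 128 = -64$)
$S{\left(R,v \right)} = -1 + 2 v$
$T{\left(Q \right)} = -87 + Q^{2} - 64 Q$ ($T{\left(Q \right)} = 8 - \left(95 - Q^{2} + 64 Q\right) = -87 + Q^{2} - 64 Q$)
$p{\left(U \right)} = 194 + U$ ($p{\left(U \right)} = 8 - \left(-186 - U\right) = 8 + \left(186 + U\right) = 194 + U$)
$\frac{1}{T{\left(-123 \right)} + p{\left(S{\left(17,15 \right)} \right)}} = \frac{1}{\left(-87 + \left(-123\right)^{2} - -7872\right) + \left(194 + \left(-1 + 2 \cdot 15\right)\right)} = \frac{1}{\left(-87 + 15129 + 7872\right) + \left(194 + \left(-1 + 30\right)\right)} = \frac{1}{22914 + \left(194 + 29\right)} = \frac{1}{22914 + 223} = \frac{1}{23137}$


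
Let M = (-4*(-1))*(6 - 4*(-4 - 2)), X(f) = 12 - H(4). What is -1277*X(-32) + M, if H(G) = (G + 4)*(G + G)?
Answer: 66524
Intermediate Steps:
H(G) = 2*G*(4 + G) (H(G) = (4 + G)*(2*G) = 2*G*(4 + G))
X(f) = -52 (X(f) = 12 - 2*4*(4 + 4) = 12 - 2*4*8 = 12 - 1*64 = 12 - 64 = -52)
M = 120 (M = 4*(6 - 4*(-6)) = 4*(6 + 24) = 4*30 = 120)
-1277*X(-32) + M = -1277*(-52) + 120 = 66404 + 120 = 66524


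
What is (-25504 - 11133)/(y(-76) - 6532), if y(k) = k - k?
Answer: 36637/6532 ≈ 5.6088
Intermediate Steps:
y(k) = 0
(-25504 - 11133)/(y(-76) - 6532) = (-25504 - 11133)/(0 - 6532) = -36637/(-6532) = -36637*(-1/6532) = 36637/6532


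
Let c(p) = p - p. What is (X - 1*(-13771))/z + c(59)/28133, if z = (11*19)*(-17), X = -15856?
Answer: 2085/3553 ≈ 0.58683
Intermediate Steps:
z = -3553 (z = 209*(-17) = -3553)
c(p) = 0
(X - 1*(-13771))/z + c(59)/28133 = (-15856 - 1*(-13771))/(-3553) + 0/28133 = (-15856 + 13771)*(-1/3553) + 0*(1/28133) = -2085*(-1/3553) + 0 = 2085/3553 + 0 = 2085/3553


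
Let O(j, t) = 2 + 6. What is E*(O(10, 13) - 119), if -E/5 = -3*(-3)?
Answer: 4995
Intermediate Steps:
E = -45 (E = -(-15)*(-3) = -5*9 = -45)
O(j, t) = 8
E*(O(10, 13) - 119) = -45*(8 - 119) = -45*(-111) = 4995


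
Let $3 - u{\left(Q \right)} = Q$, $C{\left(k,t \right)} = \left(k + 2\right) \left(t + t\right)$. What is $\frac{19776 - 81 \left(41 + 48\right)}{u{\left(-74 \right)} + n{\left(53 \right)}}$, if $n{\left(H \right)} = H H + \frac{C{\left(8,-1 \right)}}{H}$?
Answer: $\frac{666051}{152938} \approx 4.355$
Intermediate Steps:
$C{\left(k,t \right)} = 2 t \left(2 + k\right)$ ($C{\left(k,t \right)} = \left(2 + k\right) 2 t = 2 t \left(2 + k\right)$)
$u{\left(Q \right)} = 3 - Q$
$n{\left(H \right)} = H^{2} - \frac{20}{H}$ ($n{\left(H \right)} = H H + \frac{2 \left(-1\right) \left(2 + 8\right)}{H} = H^{2} + \frac{2 \left(-1\right) 10}{H} = H^{2} - \frac{20}{H}$)
$\frac{19776 - 81 \left(41 + 48\right)}{u{\left(-74 \right)} + n{\left(53 \right)}} = \frac{19776 - 81 \left(41 + 48\right)}{\left(3 - -74\right) + \frac{-20 + 53^{3}}{53}} = \frac{19776 - 7209}{\left(3 + 74\right) + \frac{-20 + 148877}{53}} = \frac{19776 - 7209}{77 + \frac{1}{53} \cdot 148857} = \frac{12567}{77 + \frac{148857}{53}} = \frac{12567}{\frac{152938}{53}} = 12567 \cdot \frac{53}{152938} = \frac{666051}{152938}$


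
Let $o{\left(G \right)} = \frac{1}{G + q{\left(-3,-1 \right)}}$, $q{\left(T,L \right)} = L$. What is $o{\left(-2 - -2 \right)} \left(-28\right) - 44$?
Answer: $-16$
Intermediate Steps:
$o{\left(G \right)} = \frac{1}{-1 + G}$ ($o{\left(G \right)} = \frac{1}{G - 1} = \frac{1}{-1 + G}$)
$o{\left(-2 - -2 \right)} \left(-28\right) - 44 = \frac{1}{-1 - 0} \left(-28\right) - 44 = \frac{1}{-1 + \left(-2 + 2\right)} \left(-28\right) - 44 = \frac{1}{-1 + 0} \left(-28\right) - 44 = \frac{1}{-1} \left(-28\right) - 44 = \left(-1\right) \left(-28\right) - 44 = 28 - 44 = -16$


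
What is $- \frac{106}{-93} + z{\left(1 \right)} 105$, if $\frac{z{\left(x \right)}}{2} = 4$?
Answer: $\frac{78226}{93} \approx 841.14$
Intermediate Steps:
$z{\left(x \right)} = 8$ ($z{\left(x \right)} = 2 \cdot 4 = 8$)
$- \frac{106}{-93} + z{\left(1 \right)} 105 = - \frac{106}{-93} + 8 \cdot 105 = \left(-106\right) \left(- \frac{1}{93}\right) + 840 = \frac{106}{93} + 840 = \frac{78226}{93}$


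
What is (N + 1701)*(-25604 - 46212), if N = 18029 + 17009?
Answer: -2638448024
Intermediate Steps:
N = 35038
(N + 1701)*(-25604 - 46212) = (35038 + 1701)*(-25604 - 46212) = 36739*(-71816) = -2638448024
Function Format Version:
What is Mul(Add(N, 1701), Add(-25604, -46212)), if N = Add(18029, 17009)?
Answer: -2638448024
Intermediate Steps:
N = 35038
Mul(Add(N, 1701), Add(-25604, -46212)) = Mul(Add(35038, 1701), Add(-25604, -46212)) = Mul(36739, -71816) = -2638448024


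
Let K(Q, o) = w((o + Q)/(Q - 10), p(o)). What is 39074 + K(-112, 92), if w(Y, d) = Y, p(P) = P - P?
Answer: 2383524/61 ≈ 39074.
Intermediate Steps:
p(P) = 0
K(Q, o) = (Q + o)/(-10 + Q) (K(Q, o) = (o + Q)/(Q - 10) = (Q + o)/(-10 + Q))
39074 + K(-112, 92) = 39074 + (-112 + 92)/(-10 - 112) = 39074 - 20/(-122) = 39074 - 1/122*(-20) = 39074 + 10/61 = 2383524/61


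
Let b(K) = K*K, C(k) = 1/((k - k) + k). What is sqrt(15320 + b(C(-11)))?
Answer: 3*sqrt(205969)/11 ≈ 123.77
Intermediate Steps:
C(k) = 1/k (C(k) = 1/(0 + k) = 1/k)
b(K) = K**2
sqrt(15320 + b(C(-11))) = sqrt(15320 + (1/(-11))**2) = sqrt(15320 + (-1/11)**2) = sqrt(15320 + 1/121) = sqrt(1853721/121) = 3*sqrt(205969)/11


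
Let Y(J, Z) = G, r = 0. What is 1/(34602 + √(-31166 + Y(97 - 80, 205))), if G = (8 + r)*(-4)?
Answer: 17301/598664801 - I*√31198/1197329602 ≈ 2.8899e-5 - 1.4752e-7*I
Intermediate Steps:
G = -32 (G = (8 + 0)*(-4) = 8*(-4) = -32)
Y(J, Z) = -32
1/(34602 + √(-31166 + Y(97 - 80, 205))) = 1/(34602 + √(-31166 - 32)) = 1/(34602 + √(-31198)) = 1/(34602 + I*√31198)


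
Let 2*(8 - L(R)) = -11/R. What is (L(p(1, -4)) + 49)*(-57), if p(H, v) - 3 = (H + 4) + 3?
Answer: -6555/2 ≈ -3277.5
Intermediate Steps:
p(H, v) = 10 + H (p(H, v) = 3 + ((H + 4) + 3) = 3 + ((4 + H) + 3) = 3 + (7 + H) = 10 + H)
L(R) = 8 + 11/(2*R) (L(R) = 8 - (-11)/(2*R) = 8 + 11/(2*R))
(L(p(1, -4)) + 49)*(-57) = ((8 + 11/(2*(10 + 1))) + 49)*(-57) = ((8 + (11/2)/11) + 49)*(-57) = ((8 + (11/2)*(1/11)) + 49)*(-57) = ((8 + 1/2) + 49)*(-57) = (17/2 + 49)*(-57) = (115/2)*(-57) = -6555/2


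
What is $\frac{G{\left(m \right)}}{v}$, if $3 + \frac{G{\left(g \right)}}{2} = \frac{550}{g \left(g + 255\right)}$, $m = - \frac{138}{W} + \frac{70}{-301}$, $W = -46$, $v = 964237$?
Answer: $- \frac{1470019}{317956186513} \approx -4.6233 \cdot 10^{-6}$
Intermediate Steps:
$m = \frac{119}{43}$ ($m = - \frac{138}{-46} + \frac{70}{-301} = \left(-138\right) \left(- \frac{1}{46}\right) + 70 \left(- \frac{1}{301}\right) = 3 - \frac{10}{43} = \frac{119}{43} \approx 2.7674$)
$G{\left(g \right)} = -6 + \frac{1100}{g \left(255 + g\right)}$ ($G{\left(g \right)} = -6 + 2 \frac{550}{g \left(g + 255\right)} = -6 + 2 \frac{550}{g \left(255 + g\right)} = -6 + \frac{1100}{g \left(255 + g\right)}$)
$\frac{G{\left(m \right)}}{v} = \frac{2 \frac{1}{\frac{119}{43}} \frac{1}{255 + \frac{119}{43}} \left(550 - \frac{91035}{43} - 3 \left(\frac{119}{43}\right)^{2}\right)}{964237} = 2 \cdot \frac{43}{119} \frac{1}{\frac{11084}{43}} \left(550 - \frac{91035}{43} - \frac{42483}{1849}\right) \frac{1}{964237} = 2 \cdot \frac{43}{119} \cdot \frac{43}{11084} \left(550 - \frac{91035}{43} - \frac{42483}{1849}\right) \frac{1}{964237} = 2 \cdot \frac{43}{119} \cdot \frac{43}{11084} \left(- \frac{2940038}{1849}\right) \frac{1}{964237} = \left(- \frac{1470019}{329749}\right) \frac{1}{964237} = - \frac{1470019}{317956186513}$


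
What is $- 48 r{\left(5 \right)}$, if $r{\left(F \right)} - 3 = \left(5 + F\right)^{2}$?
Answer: $-4944$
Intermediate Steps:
$r{\left(F \right)} = 3 + \left(5 + F\right)^{2}$
$- 48 r{\left(5 \right)} = - 48 \left(3 + \left(5 + 5\right)^{2}\right) = - 48 \left(3 + 10^{2}\right) = - 48 \left(3 + 100\right) = \left(-48\right) 103 = -4944$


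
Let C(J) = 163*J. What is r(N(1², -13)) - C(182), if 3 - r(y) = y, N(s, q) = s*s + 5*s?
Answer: -29669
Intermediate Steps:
N(s, q) = s² + 5*s
r(y) = 3 - y
r(N(1², -13)) - C(182) = (3 - 1²*(5 + 1²)) - 163*182 = (3 - (5 + 1)) - 1*29666 = (3 - 6) - 29666 = -3 - 29666 = -29669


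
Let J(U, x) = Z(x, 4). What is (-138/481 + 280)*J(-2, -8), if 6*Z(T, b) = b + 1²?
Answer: 336355/1443 ≈ 233.09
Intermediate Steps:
Z(T, b) = ⅙ + b/6 (Z(T, b) = (b + 1²)/6 = (b + 1)/6 = (1 + b)/6 = ⅙ + b/6)
J(U, x) = ⅚ (J(U, x) = ⅙ + (⅙)*4 = ⅙ + ⅔ = ⅚)
(-138/481 + 280)*J(-2, -8) = (-138/481 + 280)*(⅚) = (134542/481)*(⅚) = 336355/1443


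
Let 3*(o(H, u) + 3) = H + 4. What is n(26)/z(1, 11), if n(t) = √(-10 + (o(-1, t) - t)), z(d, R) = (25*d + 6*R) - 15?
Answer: I*√38/76 ≈ 0.081111*I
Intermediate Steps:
z(d, R) = -15 + 6*R + 25*d (z(d, R) = (6*R + 25*d) - 15 = -15 + 6*R + 25*d)
o(H, u) = -5/3 + H/3 (o(H, u) = -3 + (H + 4)/3 = -3 + (4 + H)/3 = -3 + (4/3 + H/3) = -5/3 + H/3)
n(t) = √(-12 - t) (n(t) = √(-10 + ((-5/3 + (⅓)*(-1)) - t)) = √(-10 + ((-5/3 - ⅓) - t)) = √(-10 + (-2 - t)) = √(-12 - t))
n(26)/z(1, 11) = √(-12 - 1*26)/(-15 + 6*11 + 25*1) = √(-12 - 26)/(-15 + 66 + 25) = √(-38)/76 = (I*√38)*(1/76) = I*√38/76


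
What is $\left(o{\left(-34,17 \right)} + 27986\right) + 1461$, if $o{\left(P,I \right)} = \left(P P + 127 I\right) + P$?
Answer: $32728$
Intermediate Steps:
$o{\left(P,I \right)} = P + P^{2} + 127 I$ ($o{\left(P,I \right)} = \left(P^{2} + 127 I\right) + P = P + P^{2} + 127 I$)
$\left(o{\left(-34,17 \right)} + 27986\right) + 1461 = \left(\left(-34 + \left(-34\right)^{2} + 127 \cdot 17\right) + 27986\right) + 1461 = \left(\left(-34 + 1156 + 2159\right) + 27986\right) + 1461 = \left(3281 + 27986\right) + 1461 = 31267 + 1461 = 32728$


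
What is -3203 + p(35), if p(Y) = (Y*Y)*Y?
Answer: 39672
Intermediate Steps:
p(Y) = Y**3 (p(Y) = Y**2*Y = Y**3)
-3203 + p(35) = -3203 + 35**3 = -3203 + 42875 = 39672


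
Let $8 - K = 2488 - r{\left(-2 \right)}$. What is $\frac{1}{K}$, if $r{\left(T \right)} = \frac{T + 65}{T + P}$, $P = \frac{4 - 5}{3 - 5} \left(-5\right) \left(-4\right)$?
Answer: $- \frac{8}{19777} \approx -0.00040451$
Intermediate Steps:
$P = 10$ ($P = - \frac{1}{-2} \left(-5\right) \left(-4\right) = \left(-1\right) \left(- \frac{1}{2}\right) \left(-5\right) \left(-4\right) = \frac{1}{2} \left(-5\right) \left(-4\right) = \left(- \frac{5}{2}\right) \left(-4\right) = 10$)
$r{\left(T \right)} = \frac{65 + T}{10 + T}$ ($r{\left(T \right)} = \frac{T + 65}{T + 10} = \frac{65 + T}{10 + T}$)
$K = - \frac{19777}{8}$ ($K = 8 - \left(2488 - \frac{65 - 2}{10 - 2}\right) = 8 - \left(2488 - \frac{1}{8} \cdot 63\right) = 8 - \left(2488 - \frac{63}{8}\right) = 8 - \frac{19841}{8} = - \frac{19777}{8} \approx -2472.1$)
$\frac{1}{K} = \frac{1}{- \frac{19777}{8}} = - \frac{8}{19777}$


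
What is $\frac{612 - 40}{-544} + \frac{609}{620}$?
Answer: $- \frac{1459}{21080} \approx -0.069213$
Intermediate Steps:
$\frac{612 - 40}{-544} + \frac{609}{620} = 572 \left(- \frac{1}{544}\right) + 609 \cdot \frac{1}{620} = - \frac{143}{136} + \frac{609}{620} = - \frac{1459}{21080}$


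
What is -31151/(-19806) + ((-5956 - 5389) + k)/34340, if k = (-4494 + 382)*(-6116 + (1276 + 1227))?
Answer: 147547977503/340069020 ≈ 433.88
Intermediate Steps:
k = 14856656 (k = -4112*(-6116 + 2503) = -4112*(-3613) = 14856656)
-31151/(-19806) + ((-5956 - 5389) + k)/34340 = -31151/(-19806) + ((-5956 - 5389) + 14856656)/34340 = -31151*(-1/19806) + (-11345 + 14856656)*(1/34340) = 31151/19806 + 14845311*(1/34340) = 31151/19806 + 14845311/34340 = 147547977503/340069020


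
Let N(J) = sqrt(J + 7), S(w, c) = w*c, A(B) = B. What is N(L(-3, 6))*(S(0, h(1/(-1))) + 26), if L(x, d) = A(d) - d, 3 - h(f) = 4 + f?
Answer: 26*sqrt(7) ≈ 68.790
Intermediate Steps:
h(f) = -1 - f (h(f) = 3 - (4 + f) = 3 + (-4 - f) = -1 - f)
L(x, d) = 0 (L(x, d) = d - d = 0)
S(w, c) = c*w
N(J) = sqrt(7 + J)
N(L(-3, 6))*(S(0, h(1/(-1))) + 26) = sqrt(7 + 0)*((-1 - 1/(-1))*0 + 26) = sqrt(7)*((-1 - 1*(-1))*0 + 26) = sqrt(7)*((-1 + 1)*0 + 26) = sqrt(7)*(0*0 + 26) = sqrt(7)*(0 + 26) = sqrt(7)*26 = 26*sqrt(7)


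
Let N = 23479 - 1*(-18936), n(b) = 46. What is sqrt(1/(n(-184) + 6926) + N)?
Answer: sqrt(515435395083)/3486 ≈ 205.95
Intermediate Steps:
N = 42415 (N = 23479 + 18936 = 42415)
sqrt(1/(n(-184) + 6926) + N) = sqrt(1/(46 + 6926) + 42415) = sqrt(1/6972 + 42415) = sqrt(295717381/6972) = sqrt(515435395083)/3486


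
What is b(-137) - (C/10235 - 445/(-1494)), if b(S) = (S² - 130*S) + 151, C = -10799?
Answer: 561653314831/15291090 ≈ 36731.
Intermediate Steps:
b(S) = 151 + S² - 130*S
b(-137) - (C/10235 - 445/(-1494)) = (151 + (-137)² - 130*(-137)) - (-10799/10235 - 445/(-1494)) = (151 + 18769 + 17810) - (-10799*1/10235 - 445*(-1/1494)) = 36730 - (-10799/10235 + 445/1494) = 36730 - 1*(-11579131/15291090) = 36730 + 11579131/15291090 = 561653314831/15291090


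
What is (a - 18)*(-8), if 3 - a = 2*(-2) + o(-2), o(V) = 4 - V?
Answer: 136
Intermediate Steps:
a = 1 (a = 3 - (2*(-2) + (4 - 1*(-2))) = 3 - (-4 + (4 + 2)) = 3 - (-4 + 6) = 3 - 1*2 = 3 - 2 = 1)
(a - 18)*(-8) = (1 - 18)*(-8) = -17*(-8) = 136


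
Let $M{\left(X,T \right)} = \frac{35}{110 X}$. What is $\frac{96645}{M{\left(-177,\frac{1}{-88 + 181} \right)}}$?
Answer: $- \frac{376335630}{7} \approx -5.3762 \cdot 10^{7}$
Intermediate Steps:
$M{\left(X,T \right)} = \frac{7}{22 X}$ ($M{\left(X,T \right)} = 35 \frac{1}{110 X} = \frac{7}{22 X}$)
$\frac{96645}{M{\left(-177,\frac{1}{-88 + 181} \right)}} = \frac{96645}{\frac{7}{22} \frac{1}{-177}} = \frac{96645}{\frac{7}{22} \left(- \frac{1}{177}\right)} = \frac{96645}{- \frac{7}{3894}} = 96645 \left(- \frac{3894}{7}\right) = - \frac{376335630}{7}$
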